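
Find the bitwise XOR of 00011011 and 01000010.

XOR: 1 when bits differ
  00011011
^ 01000010
----------
  01011001
Decimal: 27 ^ 66 = 89



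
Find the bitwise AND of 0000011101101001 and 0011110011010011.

AND: 1 only when both bits are 1
  0000011101101001
& 0011110011010011
------------------
  0000010001000001
Decimal: 1897 & 15571 = 1089



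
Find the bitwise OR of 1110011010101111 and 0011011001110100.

OR: 1 when either bit is 1
  1110011010101111
| 0011011001110100
------------------
  1111011011111111
Decimal: 59055 | 13940 = 63231



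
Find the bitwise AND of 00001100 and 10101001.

AND: 1 only when both bits are 1
  00001100
& 10101001
----------
  00001000
Decimal: 12 & 169 = 8



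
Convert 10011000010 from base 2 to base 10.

Sum of powers of 2 for each 1-bit:
2^1 + 2^6 + 2^7 + 2^10
= 2 + 64 + 128 + 1024
= 1218



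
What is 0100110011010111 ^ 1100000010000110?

XOR: 1 when bits differ
  0100110011010111
^ 1100000010000110
------------------
  1000110001010001
Decimal: 19671 ^ 49286 = 35921



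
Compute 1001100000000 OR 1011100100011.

OR: 1 when either bit is 1
  1001100000000
| 1011100100011
---------------
  1011100100011
Decimal: 4864 | 5923 = 5923



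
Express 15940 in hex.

Using repeated division by 16 (digits 10–15 are A–F):
15940 ÷ 16 = 996 remainder 4
996 ÷ 16 = 62 remainder 4
62 ÷ 16 = 3 remainder 14 (E)
3 ÷ 16 = 0 remainder 3
Reading remainders bottom to top: 3E44



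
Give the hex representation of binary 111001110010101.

Group into 4-bit nibbles from right:
  0111 = 7
  0011 = 3
  1001 = 9
  0101 = 5
Result: 7395



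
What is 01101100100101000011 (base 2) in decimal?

Sum of powers of 2 for each 1-bit:
2^0 + 2^1 + 2^6 + 2^8 + 2^11 + 2^14 + 2^15 + 2^17 + 2^18
= 1 + 2 + 64 + 256 + 2048 + 16384 + 32768 + 131072 + 262144
= 444739



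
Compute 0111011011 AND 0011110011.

AND: 1 only when both bits are 1
  0111011011
& 0011110011
------------
  0011010011
Decimal: 475 & 243 = 211



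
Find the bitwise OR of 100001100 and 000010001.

OR: 1 when either bit is 1
  100001100
| 000010001
-----------
  100011101
Decimal: 268 | 17 = 285



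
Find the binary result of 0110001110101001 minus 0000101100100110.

Method 1 - Direct subtraction (column by column from the right: bit − bit − borrow-in; if negative, add 2 and borrow 1 from the next column):
borrow: 0011000000001100
        0110001110101001
-       0000101100100110
------------------------
        0101100010000011

Method 2 - Add two's complement:
Two's complement of 0000101100100110: invert → 1111010011011001, add 1 → 1111010011011010
  0110001110101001
+ 1111010011011010
------------------
 10101100010000011  (end carry out of the top bit = 1)
Discarding the end carry: 0101100010000011
Decimal check:
  0110001110101001 = 16384 + 8192 + 512 + 256 + 128 + 32 + 8 + 1 = 25513
  0000101100100110 = 2048 + 512 + 256 + 32 + 4 + 2 = 2854
  25513 - 2854 = 22659, and 0101100010000011 = 16384 + 4096 + 2048 + 128 + 2 + 1 = 22659 ✓



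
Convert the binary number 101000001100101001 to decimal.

Sum of powers of 2 for each 1-bit:
2^0 + 2^3 + 2^5 + 2^8 + 2^9 + 2^15 + 2^17
= 1 + 8 + 32 + 256 + 512 + 32768 + 131072
= 164649



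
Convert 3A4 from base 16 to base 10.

Expand by place value (powers of 16):
Digit values: A = 10
3A4 = 3 × 16^2 + 10 × 16^1 + 4 × 16^0
= 3 × 256 + 10 × 16 + 4 × 1
= 768 + 160 + 4
= 932



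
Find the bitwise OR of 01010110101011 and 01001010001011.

OR: 1 when either bit is 1
  01010110101011
| 01001010001011
----------------
  01011110101011
Decimal: 5547 | 4747 = 6059



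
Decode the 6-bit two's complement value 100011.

Binary: 100011
Sign bit: 1 (negative)
Invert: 011100
Add 1:  011101
Magnitude: 011101 = 16 + 8 + 4 + 1 = 29
Value: -29



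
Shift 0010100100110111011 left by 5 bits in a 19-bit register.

Original: 0010100100110111011 (decimal 84411)
Shift left by 5 positions
Append 5 zeros on the right and drop the 5 high bits that overflow the 19-bit width
Result: 0010011011101100000 (decimal 79712)
Equivalent: 84411 << 5 = 84411 × 2^5 = 2701152, truncated to 19 bits = 79712



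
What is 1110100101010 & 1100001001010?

AND: 1 only when both bits are 1
  1110100101010
& 1100001001010
---------------
  1100000001010
Decimal: 7466 & 6218 = 6154



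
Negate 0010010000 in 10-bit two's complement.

Original: 0010010000
Step 1 - Invert all bits: 1101101111
Step 2 - Add 1: 1101110000
Verification: 0010010000 + 1101110000 = 10000000000; discarding the end carry (carry out of the top bit) leaves the 10-bit value 0000000000, as required for x + (-x)



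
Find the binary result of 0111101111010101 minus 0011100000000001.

Method 1 - Direct subtraction (column by column from the right: bit − bit − borrow-in; if negative, add 2 and borrow 1 from the next column):
borrow: 0000000000000000
        0111101111010101
-       0011100000000001
------------------------
        0100001111010100

Method 2 - Add two's complement:
Two's complement of 0011100000000001: invert → 1100011111111110, add 1 → 1100011111111111
  0111101111010101
+ 1100011111111111
------------------
 10100001111010100  (end carry out of the top bit = 1)
Discarding the end carry: 0100001111010100
Decimal check:
  0111101111010101 = 16384 + 8192 + 4096 + 2048 + 512 + 256 + 128 + 64 + 16 + 4 + 1 = 31701
  0011100000000001 = 8192 + 4096 + 2048 + 1 = 14337
  31701 - 14337 = 17364, and 0100001111010100 = 16384 + 512 + 256 + 128 + 64 + 16 + 4 = 17364 ✓



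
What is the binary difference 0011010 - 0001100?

Method 1 - Direct subtraction (column by column from the right: bit − bit − borrow-in; if negative, add 2 and borrow 1 from the next column):
borrow: 0011000
        0011010
-       0001100
---------------
        0001110

Method 2 - Add two's complement:
Two's complement of 0001100: invert → 1110011, add 1 → 1110100
  0011010
+ 1110100
---------
 10001110  (end carry out of the top bit = 1)
Discarding the end carry: 0001110
Decimal check:
  0011010 = 16 + 8 + 2 = 26
  0001100 = 8 + 4 = 12
  26 - 12 = 14, and 0001110 = 8 + 4 + 2 = 14 ✓



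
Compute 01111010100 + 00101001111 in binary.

Add column by column from the right: bit + bit + carry-in; write the sum mod 2, carry 1 when the sum is 2 or 3.
carry:  11110111000
        01111010100
+       00101001111
-------------------
       010100100011
(the carry out of the leftmost column, 0, becomes the leading bit)
Decimal check:
  01111010100 = 512 + 256 + 128 + 64 + 16 + 4 = 980
  00101001111 = 256 + 64 + 8 + 4 + 2 + 1 = 335
  980 + 335 = 1315, and 010100100011 = 1024 + 256 + 32 + 2 + 1 = 1315 ✓



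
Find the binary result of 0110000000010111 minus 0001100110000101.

Method 1 - Direct subtraction (column by column from the right: bit − bit − borrow-in; if negative, add 2 and borrow 1 from the next column):
borrow: 0011111100000000
        0110000000010111
-       0001100110000101
------------------------
        0100011010010010

Method 2 - Add two's complement:
Two's complement of 0001100110000101: invert → 1110011001111010, add 1 → 1110011001111011
  0110000000010111
+ 1110011001111011
------------------
 10100011010010010  (end carry out of the top bit = 1)
Discarding the end carry: 0100011010010010
Decimal check:
  0110000000010111 = 16384 + 8192 + 16 + 4 + 2 + 1 = 24599
  0001100110000101 = 4096 + 2048 + 256 + 128 + 4 + 1 = 6533
  24599 - 6533 = 18066, and 0100011010010010 = 16384 + 1024 + 512 + 128 + 16 + 2 = 18066 ✓



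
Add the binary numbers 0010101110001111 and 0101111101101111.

Add column by column from the right: bit + bit + carry-in; write the sum mod 2, carry 1 when the sum is 2 or 3.
carry:  1111111000011110
        0010101110001111
+       0101111101101111
------------------------
       01000101011111110
(the carry out of the leftmost column, 0, becomes the leading bit)
Decimal check:
  0010101110001111 = 8192 + 2048 + 512 + 256 + 128 + 8 + 4 + 2 + 1 = 11151
  0101111101101111 = 16384 + 4096 + 2048 + 1024 + 512 + 256 + 64 + 32 + 8 + 4 + 2 + 1 = 24431
  11151 + 24431 = 35582, and 01000101011111110 = 32768 + 2048 + 512 + 128 + 64 + 32 + 16 + 8 + 4 + 2 = 35582 ✓



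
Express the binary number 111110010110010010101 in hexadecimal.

Group into 4-bit nibbles from right:
  0001 = 1
  1111 = F
  0010 = 2
  1100 = C
  1001 = 9
  0101 = 5
Result: 1F2C95



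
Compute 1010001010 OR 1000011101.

OR: 1 when either bit is 1
  1010001010
| 1000011101
------------
  1010011111
Decimal: 650 | 541 = 671



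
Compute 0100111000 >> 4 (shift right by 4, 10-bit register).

Original: 0100111000 (decimal 312)
Shift right by 4 positions
Drop the 4 low bits; fill with zeros on the left
Result: 0000010011 (decimal 19)
Equivalent: 312 >> 4 = 312 ÷ 2^4 = 19



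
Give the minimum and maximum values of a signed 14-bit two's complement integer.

For 14-bit two's complement:
Minimum: -2^13 = -8192
Maximum: 2^13 - 1 = 8191



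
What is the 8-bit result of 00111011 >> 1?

Original: 00111011 (decimal 59)
Shift right by 1 position
Drop the 1 low bit; fill with zero on the left
Result: 00011101 (decimal 29)
Equivalent: 59 >> 1 = 59 ÷ 2^1 = 29



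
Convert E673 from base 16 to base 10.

Expand by place value (powers of 16):
Digit values: E = 14
E673 = 14 × 16^3 + 6 × 16^2 + 7 × 16^1 + 3 × 16^0
= 14 × 4096 + 6 × 256 + 7 × 16 + 3 × 1
= 57344 + 1536 + 112 + 3
= 58995



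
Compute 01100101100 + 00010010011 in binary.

Add column by column from the right: bit + bit + carry-in; write the sum mod 2, carry 1 when the sum is 2 or 3.
carry:  00000000000
        01100101100
+       00010010011
-------------------
       001110111111
(the carry out of the leftmost column, 0, becomes the leading bit)
Decimal check:
  01100101100 = 512 + 256 + 32 + 8 + 4 = 812
  00010010011 = 128 + 16 + 2 + 1 = 147
  812 + 147 = 959, and 001110111111 = 512 + 256 + 128 + 32 + 16 + 8 + 4 + 2 + 1 = 959 ✓



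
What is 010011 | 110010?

OR: 1 when either bit is 1
  010011
| 110010
--------
  110011
Decimal: 19 | 50 = 51



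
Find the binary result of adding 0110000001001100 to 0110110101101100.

Add column by column from the right: bit + bit + carry-in; write the sum mod 2, carry 1 when the sum is 2 or 3.
carry:  1100000010011000
        0110000001001100
+       0110110101101100
------------------------
       01100110110111000
(the carry out of the leftmost column, 0, becomes the leading bit)
Decimal check:
  0110000001001100 = 16384 + 8192 + 64 + 8 + 4 = 24652
  0110110101101100 = 16384 + 8192 + 2048 + 1024 + 256 + 64 + 32 + 8 + 4 = 28012
  24652 + 28012 = 52664, and 01100110110111000 = 32768 + 16384 + 2048 + 1024 + 256 + 128 + 32 + 16 + 8 = 52664 ✓



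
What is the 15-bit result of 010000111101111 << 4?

Original: 010000111101111 (decimal 8687)
Shift left by 4 positions
Append 4 zeros on the right and drop the 4 high bits that overflow the 15-bit width
Result: 001111011110000 (decimal 7920)
Equivalent: 8687 << 4 = 8687 × 2^4 = 138992, truncated to 15 bits = 7920



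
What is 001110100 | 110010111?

OR: 1 when either bit is 1
  001110100
| 110010111
-----------
  111110111
Decimal: 116 | 407 = 503



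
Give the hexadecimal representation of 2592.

Using repeated division by 16 (digits 10–15 are A–F):
2592 ÷ 16 = 162 remainder 0
162 ÷ 16 = 10 remainder 2
10 ÷ 16 = 0 remainder 10 (A)
Reading remainders bottom to top: A20



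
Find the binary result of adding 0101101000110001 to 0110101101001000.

Add column by column from the right: bit + bit + carry-in; write the sum mod 2, carry 1 when the sum is 2 or 3.
carry:  1111010000000000
        0101101000110001
+       0110101101001000
------------------------
       01100010101111001
(the carry out of the leftmost column, 0, becomes the leading bit)
Decimal check:
  0101101000110001 = 16384 + 4096 + 2048 + 512 + 32 + 16 + 1 = 23089
  0110101101001000 = 16384 + 8192 + 2048 + 512 + 256 + 64 + 8 = 27464
  23089 + 27464 = 50553, and 01100010101111001 = 32768 + 16384 + 1024 + 256 + 64 + 32 + 16 + 8 + 1 = 50553 ✓



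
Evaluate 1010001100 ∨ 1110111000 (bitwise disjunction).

OR: 1 when either bit is 1
  1010001100
| 1110111000
------------
  1110111100
Decimal: 652 | 952 = 956



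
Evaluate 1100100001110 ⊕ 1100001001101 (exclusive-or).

XOR: 1 when bits differ
  1100100001110
^ 1100001001101
---------------
  0000101000011
Decimal: 6414 ^ 6221 = 323



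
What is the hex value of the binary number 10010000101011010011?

Group into 4-bit nibbles from right:
  1001 = 9
  0000 = 0
  1010 = A
  1101 = D
  0011 = 3
Result: 90AD3



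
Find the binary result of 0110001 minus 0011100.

Method 1 - Direct subtraction (column by column from the right: bit − bit − borrow-in; if negative, add 2 and borrow 1 from the next column):
borrow: 0111000
        0110001
-       0011100
---------------
        0010101

Method 2 - Add two's complement:
Two's complement of 0011100: invert → 1100011, add 1 → 1100100
  0110001
+ 1100100
---------
 10010101  (end carry out of the top bit = 1)
Discarding the end carry: 0010101
Decimal check:
  0110001 = 32 + 16 + 1 = 49
  0011100 = 16 + 8 + 4 = 28
  49 - 28 = 21, and 0010101 = 16 + 4 + 1 = 21 ✓



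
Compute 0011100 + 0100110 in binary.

Add column by column from the right: bit + bit + carry-in; write the sum mod 2, carry 1 when the sum is 2 or 3.
carry:  1111000
        0011100
+       0100110
---------------
       01000010
(the carry out of the leftmost column, 0, becomes the leading bit)
Decimal check:
  0011100 = 16 + 8 + 4 = 28
  0100110 = 32 + 4 + 2 = 38
  28 + 38 = 66, and 01000010 = 64 + 2 = 66 ✓



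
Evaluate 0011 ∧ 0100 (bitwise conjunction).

AND: 1 only when both bits are 1
  0011
& 0100
------
  0000
Decimal: 3 & 4 = 0



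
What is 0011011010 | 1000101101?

OR: 1 when either bit is 1
  0011011010
| 1000101101
------------
  1011111111
Decimal: 218 | 557 = 767



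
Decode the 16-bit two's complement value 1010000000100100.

Binary: 1010000000100100
Sign bit: 1 (negative)
Invert: 0101111111011011
Add 1:  0101111111011100
Magnitude: 0101111111011100 = 16384 + 4096 + 2048 + 1024 + 512 + 256 + 128 + 64 + 16 + 8 + 4 = 24540
Value: -24540



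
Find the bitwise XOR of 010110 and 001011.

XOR: 1 when bits differ
  010110
^ 001011
--------
  011101
Decimal: 22 ^ 11 = 29



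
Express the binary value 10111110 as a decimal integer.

Sum of powers of 2 for each 1-bit:
2^1 + 2^2 + 2^3 + 2^4 + 2^5 + 2^7
= 2 + 4 + 8 + 16 + 32 + 128
= 190



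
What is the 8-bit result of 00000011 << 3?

Original: 00000011 (decimal 3)
Shift left by 3 positions
Append 3 zeros on the right
Result: 00011000 (decimal 24)
Equivalent: 3 << 3 = 3 × 2^3 = 24



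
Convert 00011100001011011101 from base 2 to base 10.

Sum of powers of 2 for each 1-bit:
2^0 + 2^2 + 2^3 + 2^4 + 2^6 + 2^7 + 2^9 + 2^14 + 2^15 + 2^16
= 1 + 4 + 8 + 16 + 64 + 128 + 512 + 16384 + 32768 + 65536
= 115421



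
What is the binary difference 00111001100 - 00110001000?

Method 1 - Direct subtraction (column by column from the right: bit − bit − borrow-in; if negative, add 2 and borrow 1 from the next column):
borrow: 00000000000
        00111001100
-       00110001000
-------------------
        00001000100

Method 2 - Add two's complement:
Two's complement of 00110001000: invert → 11001110111, add 1 → 11001111000
  00111001100
+ 11001111000
-------------
 100001000100  (end carry out of the top bit = 1)
Discarding the end carry: 00001000100
Decimal check:
  00111001100 = 256 + 128 + 64 + 8 + 4 = 460
  00110001000 = 256 + 128 + 8 = 392
  460 - 392 = 68, and 00001000100 = 64 + 4 = 68 ✓



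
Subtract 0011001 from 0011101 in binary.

Method 1 - Direct subtraction (column by column from the right: bit − bit − borrow-in; if negative, add 2 and borrow 1 from the next column):
borrow: 0000000
        0011101
-       0011001
---------------
        0000100

Method 2 - Add two's complement:
Two's complement of 0011001: invert → 1100110, add 1 → 1100111
  0011101
+ 1100111
---------
 10000100  (end carry out of the top bit = 1)
Discarding the end carry: 0000100
Decimal check:
  0011101 = 16 + 8 + 4 + 1 = 29
  0011001 = 16 + 8 + 1 = 25
  29 - 25 = 4, and 0000100 = 4 ✓



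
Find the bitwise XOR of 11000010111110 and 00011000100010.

XOR: 1 when bits differ
  11000010111110
^ 00011000100010
----------------
  11011010011100
Decimal: 12478 ^ 1570 = 13980



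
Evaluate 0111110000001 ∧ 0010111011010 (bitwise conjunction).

AND: 1 only when both bits are 1
  0111110000001
& 0010111011010
---------------
  0010110000000
Decimal: 3969 & 1498 = 1408



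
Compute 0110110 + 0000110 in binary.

Add column by column from the right: bit + bit + carry-in; write the sum mod 2, carry 1 when the sum is 2 or 3.
carry:  0001100
        0110110
+       0000110
---------------
       00111100
(the carry out of the leftmost column, 0, becomes the leading bit)
Decimal check:
  0110110 = 32 + 16 + 4 + 2 = 54
  0000110 = 4 + 2 = 6
  54 + 6 = 60, and 00111100 = 32 + 16 + 8 + 4 = 60 ✓



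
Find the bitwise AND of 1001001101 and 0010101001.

AND: 1 only when both bits are 1
  1001001101
& 0010101001
------------
  0000001001
Decimal: 589 & 169 = 9



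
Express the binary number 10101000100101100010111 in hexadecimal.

Group into 4-bit nibbles from right:
  0101 = 5
  0100 = 4
  0100 = 4
  1011 = B
  0001 = 1
  0111 = 7
Result: 544B17



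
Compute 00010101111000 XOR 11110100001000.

XOR: 1 when bits differ
  00010101111000
^ 11110100001000
----------------
  11100001110000
Decimal: 1400 ^ 15624 = 14448



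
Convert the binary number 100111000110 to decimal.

Sum of powers of 2 for each 1-bit:
2^1 + 2^2 + 2^6 + 2^7 + 2^8 + 2^11
= 2 + 4 + 64 + 128 + 256 + 2048
= 2502



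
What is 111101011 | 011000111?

OR: 1 when either bit is 1
  111101011
| 011000111
-----------
  111101111
Decimal: 491 | 199 = 495



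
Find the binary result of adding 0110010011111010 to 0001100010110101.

Add column by column from the right: bit + bit + carry-in; write the sum mod 2, carry 1 when the sum is 2 or 3.
carry:  0000000111100000
        0110010011111010
+       0001100010110101
------------------------
       00111110110101111
(the carry out of the leftmost column, 0, becomes the leading bit)
Decimal check:
  0110010011111010 = 16384 + 8192 + 1024 + 128 + 64 + 32 + 16 + 8 + 2 = 25850
  0001100010110101 = 4096 + 2048 + 128 + 32 + 16 + 4 + 1 = 6325
  25850 + 6325 = 32175, and 00111110110101111 = 16384 + 8192 + 4096 + 2048 + 1024 + 256 + 128 + 32 + 8 + 4 + 2 + 1 = 32175 ✓



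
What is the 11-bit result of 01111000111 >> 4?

Original: 01111000111 (decimal 967)
Shift right by 4 positions
Drop the 4 low bits; fill with zeros on the left
Result: 00000111100 (decimal 60)
Equivalent: 967 >> 4 = 967 ÷ 2^4 = 60



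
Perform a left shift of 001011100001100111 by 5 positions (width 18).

Original: 001011100001100111 (decimal 47207)
Shift left by 5 positions
Append 5 zeros on the right and drop the 5 high bits that overflow the 18-bit width
Result: 110000110011100000 (decimal 199904)
Equivalent: 47207 << 5 = 47207 × 2^5 = 1510624, truncated to 18 bits = 199904



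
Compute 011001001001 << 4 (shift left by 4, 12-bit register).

Original: 011001001001 (decimal 1609)
Shift left by 4 positions
Append 4 zeros on the right and drop the 4 high bits that overflow the 12-bit width
Result: 010010010000 (decimal 1168)
Equivalent: 1609 << 4 = 1609 × 2^4 = 25744, truncated to 12 bits = 1168



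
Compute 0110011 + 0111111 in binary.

Add column by column from the right: bit + bit + carry-in; write the sum mod 2, carry 1 when the sum is 2 or 3.
carry:  1111110
        0110011
+       0111111
---------------
       01110010
(the carry out of the leftmost column, 0, becomes the leading bit)
Decimal check:
  0110011 = 32 + 16 + 2 + 1 = 51
  0111111 = 32 + 16 + 8 + 4 + 2 + 1 = 63
  51 + 63 = 114, and 01110010 = 64 + 32 + 16 + 2 = 114 ✓



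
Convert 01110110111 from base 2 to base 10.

Sum of powers of 2 for each 1-bit:
2^0 + 2^1 + 2^2 + 2^4 + 2^5 + 2^7 + 2^8 + 2^9
= 1 + 2 + 4 + 16 + 32 + 128 + 256 + 512
= 951



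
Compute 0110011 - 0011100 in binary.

Method 1 - Direct subtraction (column by column from the right: bit − bit − borrow-in; if negative, add 2 and borrow 1 from the next column):
borrow: 0111000
        0110011
-       0011100
---------------
        0010111

Method 2 - Add two's complement:
Two's complement of 0011100: invert → 1100011, add 1 → 1100100
  0110011
+ 1100100
---------
 10010111  (end carry out of the top bit = 1)
Discarding the end carry: 0010111
Decimal check:
  0110011 = 32 + 16 + 2 + 1 = 51
  0011100 = 16 + 8 + 4 = 28
  51 - 28 = 23, and 0010111 = 16 + 4 + 2 + 1 = 23 ✓



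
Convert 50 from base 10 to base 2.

Using repeated division by 2:
50 ÷ 2 = 25 remainder 0
25 ÷ 2 = 12 remainder 1
12 ÷ 2 = 6 remainder 0
6 ÷ 2 = 3 remainder 0
3 ÷ 2 = 1 remainder 1
1 ÷ 2 = 0 remainder 1
Reading remainders bottom to top: 110010



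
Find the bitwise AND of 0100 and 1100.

AND: 1 only when both bits are 1
  0100
& 1100
------
  0100
Decimal: 4 & 12 = 4



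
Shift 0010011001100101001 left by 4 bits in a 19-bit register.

Original: 0010011001100101001 (decimal 78633)
Shift left by 4 positions
Append 4 zeros on the right and drop the 4 high bits that overflow the 19-bit width
Result: 0110011001010010000 (decimal 209552)
Equivalent: 78633 << 4 = 78633 × 2^4 = 1258128, truncated to 19 bits = 209552



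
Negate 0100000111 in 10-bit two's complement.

Original: 0100000111
Step 1 - Invert all bits: 1011111000
Step 2 - Add 1: 1011111001
Verification: 0100000111 + 1011111001 = 10000000000; discarding the end carry (carry out of the top bit) leaves the 10-bit value 0000000000, as required for x + (-x)



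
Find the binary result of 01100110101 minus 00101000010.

Method 1 - Direct subtraction (column by column from the right: bit − bit − borrow-in; if negative, add 2 and borrow 1 from the next column):
borrow: 01110000100
        01100110101
-       00101000010
-------------------
        00111110011

Method 2 - Add two's complement:
Two's complement of 00101000010: invert → 11010111101, add 1 → 11010111110
  01100110101
+ 11010111110
-------------
 100111110011  (end carry out of the top bit = 1)
Discarding the end carry: 00111110011
Decimal check:
  01100110101 = 512 + 256 + 32 + 16 + 4 + 1 = 821
  00101000010 = 256 + 64 + 2 = 322
  821 - 322 = 499, and 00111110011 = 256 + 128 + 64 + 32 + 16 + 2 + 1 = 499 ✓



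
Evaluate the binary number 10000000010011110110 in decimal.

Sum of powers of 2 for each 1-bit:
2^1 + 2^2 + 2^4 + 2^5 + 2^6 + 2^7 + 2^10 + 2^19
= 2 + 4 + 16 + 32 + 64 + 128 + 1024 + 524288
= 525558



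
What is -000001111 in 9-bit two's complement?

Original: 000001111
Step 1 - Invert all bits: 111110000
Step 2 - Add 1: 111110001
Verification: 000001111 + 111110001 = 1000000000; discarding the end carry (carry out of the top bit) leaves the 9-bit value 000000000, as required for x + (-x)



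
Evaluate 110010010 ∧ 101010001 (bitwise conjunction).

AND: 1 only when both bits are 1
  110010010
& 101010001
-----------
  100010000
Decimal: 402 & 337 = 272



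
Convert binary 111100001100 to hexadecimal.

Group into 4-bit nibbles from right:
  1111 = F
  0000 = 0
  1100 = C
Result: F0C



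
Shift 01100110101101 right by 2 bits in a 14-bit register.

Original: 01100110101101 (decimal 6573)
Shift right by 2 positions
Drop the 2 low bits; fill with zeros on the left
Result: 00011001101011 (decimal 1643)
Equivalent: 6573 >> 2 = 6573 ÷ 2^2 = 1643



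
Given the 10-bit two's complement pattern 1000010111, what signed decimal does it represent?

Binary: 1000010111
Sign bit: 1 (negative)
Invert: 0111101000
Add 1:  0111101001
Magnitude: 0111101001 = 256 + 128 + 64 + 32 + 8 + 1 = 489
Value: -489



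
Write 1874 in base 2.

Using repeated division by 2:
1874 ÷ 2 = 937 remainder 0
937 ÷ 2 = 468 remainder 1
468 ÷ 2 = 234 remainder 0
234 ÷ 2 = 117 remainder 0
117 ÷ 2 = 58 remainder 1
58 ÷ 2 = 29 remainder 0
29 ÷ 2 = 14 remainder 1
14 ÷ 2 = 7 remainder 0
7 ÷ 2 = 3 remainder 1
3 ÷ 2 = 1 remainder 1
1 ÷ 2 = 0 remainder 1
Reading remainders bottom to top: 11101010010



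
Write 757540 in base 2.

Using repeated division by 2:
757540 ÷ 2 = 378770 remainder 0
378770 ÷ 2 = 189385 remainder 0
189385 ÷ 2 = 94692 remainder 1
94692 ÷ 2 = 47346 remainder 0
47346 ÷ 2 = 23673 remainder 0
23673 ÷ 2 = 11836 remainder 1
11836 ÷ 2 = 5918 remainder 0
5918 ÷ 2 = 2959 remainder 0
2959 ÷ 2 = 1479 remainder 1
1479 ÷ 2 = 739 remainder 1
739 ÷ 2 = 369 remainder 1
369 ÷ 2 = 184 remainder 1
184 ÷ 2 = 92 remainder 0
92 ÷ 2 = 46 remainder 0
46 ÷ 2 = 23 remainder 0
23 ÷ 2 = 11 remainder 1
11 ÷ 2 = 5 remainder 1
5 ÷ 2 = 2 remainder 1
2 ÷ 2 = 1 remainder 0
1 ÷ 2 = 0 remainder 1
Reading remainders bottom to top: 10111000111100100100



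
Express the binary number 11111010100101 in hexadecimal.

Group into 4-bit nibbles from right:
  0011 = 3
  1110 = E
  1010 = A
  0101 = 5
Result: 3EA5



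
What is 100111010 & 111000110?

AND: 1 only when both bits are 1
  100111010
& 111000110
-----------
  100000010
Decimal: 314 & 454 = 258



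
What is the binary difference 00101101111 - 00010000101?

Method 1 - Direct subtraction (column by column from the right: bit − bit − borrow-in; if negative, add 2 and borrow 1 from the next column):
borrow: 00100000000
        00101101111
-       00010000101
-------------------
        00011101010

Method 2 - Add two's complement:
Two's complement of 00010000101: invert → 11101111010, add 1 → 11101111011
  00101101111
+ 11101111011
-------------
 100011101010  (end carry out of the top bit = 1)
Discarding the end carry: 00011101010
Decimal check:
  00101101111 = 256 + 64 + 32 + 8 + 4 + 2 + 1 = 367
  00010000101 = 128 + 4 + 1 = 133
  367 - 133 = 234, and 00011101010 = 128 + 64 + 32 + 8 + 2 = 234 ✓



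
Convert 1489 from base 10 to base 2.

Using repeated division by 2:
1489 ÷ 2 = 744 remainder 1
744 ÷ 2 = 372 remainder 0
372 ÷ 2 = 186 remainder 0
186 ÷ 2 = 93 remainder 0
93 ÷ 2 = 46 remainder 1
46 ÷ 2 = 23 remainder 0
23 ÷ 2 = 11 remainder 1
11 ÷ 2 = 5 remainder 1
5 ÷ 2 = 2 remainder 1
2 ÷ 2 = 1 remainder 0
1 ÷ 2 = 0 remainder 1
Reading remainders bottom to top: 10111010001



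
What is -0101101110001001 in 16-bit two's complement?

Original: 0101101110001001
Step 1 - Invert all bits: 1010010001110110
Step 2 - Add 1: 1010010001110111
Verification: 0101101110001001 + 1010010001110111 = 10000000000000000; discarding the end carry (carry out of the top bit) leaves the 16-bit value 0000000000000000, as required for x + (-x)



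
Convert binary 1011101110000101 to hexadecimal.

Group into 4-bit nibbles from right:
  1011 = B
  1011 = B
  1000 = 8
  0101 = 5
Result: BB85



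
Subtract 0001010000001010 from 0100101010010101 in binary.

Method 1 - Direct subtraction (column by column from the right: bit − bit − borrow-in; if negative, add 2 and borrow 1 from the next column):
borrow: 0110100000010100
        0100101010010101
-       0001010000001010
------------------------
        0011011010001011

Method 2 - Add two's complement:
Two's complement of 0001010000001010: invert → 1110101111110101, add 1 → 1110101111110110
  0100101010010101
+ 1110101111110110
------------------
 10011011010001011  (end carry out of the top bit = 1)
Discarding the end carry: 0011011010001011
Decimal check:
  0100101010010101 = 16384 + 2048 + 512 + 128 + 16 + 4 + 1 = 19093
  0001010000001010 = 4096 + 1024 + 8 + 2 = 5130
  19093 - 5130 = 13963, and 0011011010001011 = 8192 + 4096 + 1024 + 512 + 128 + 8 + 2 + 1 = 13963 ✓



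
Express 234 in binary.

Using repeated division by 2:
234 ÷ 2 = 117 remainder 0
117 ÷ 2 = 58 remainder 1
58 ÷ 2 = 29 remainder 0
29 ÷ 2 = 14 remainder 1
14 ÷ 2 = 7 remainder 0
7 ÷ 2 = 3 remainder 1
3 ÷ 2 = 1 remainder 1
1 ÷ 2 = 0 remainder 1
Reading remainders bottom to top: 11101010



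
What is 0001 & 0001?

AND: 1 only when both bits are 1
  0001
& 0001
------
  0001
Decimal: 1 & 1 = 1



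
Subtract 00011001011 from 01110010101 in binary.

Method 1 - Direct subtraction (column by column from the right: bit − bit − borrow-in; if negative, add 2 and borrow 1 from the next column):
borrow: 00110010100
        01110010101
-       00011001011
-------------------
        01011001010

Method 2 - Add two's complement:
Two's complement of 00011001011: invert → 11100110100, add 1 → 11100110101
  01110010101
+ 11100110101
-------------
 101011001010  (end carry out of the top bit = 1)
Discarding the end carry: 01011001010
Decimal check:
  01110010101 = 512 + 256 + 128 + 16 + 4 + 1 = 917
  00011001011 = 128 + 64 + 8 + 2 + 1 = 203
  917 - 203 = 714, and 01011001010 = 512 + 128 + 64 + 8 + 2 = 714 ✓



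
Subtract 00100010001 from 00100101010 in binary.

Method 1 - Direct subtraction (column by column from the right: bit − bit − borrow-in; if negative, add 2 and borrow 1 from the next column):
borrow: 00000100010
        00100101010
-       00100010001
-------------------
        00000011001

Method 2 - Add two's complement:
Two's complement of 00100010001: invert → 11011101110, add 1 → 11011101111
  00100101010
+ 11011101111
-------------
 100000011001  (end carry out of the top bit = 1)
Discarding the end carry: 00000011001
Decimal check:
  00100101010 = 256 + 32 + 8 + 2 = 298
  00100010001 = 256 + 16 + 1 = 273
  298 - 273 = 25, and 00000011001 = 16 + 8 + 1 = 25 ✓



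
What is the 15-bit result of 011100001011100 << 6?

Original: 011100001011100 (decimal 14428)
Shift left by 6 positions
Append 6 zeros on the right and drop the 6 high bits that overflow the 15-bit width
Result: 001011100000000 (decimal 5888)
Equivalent: 14428 << 6 = 14428 × 2^6 = 923392, truncated to 15 bits = 5888



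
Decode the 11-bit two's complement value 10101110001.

Binary: 10101110001
Sign bit: 1 (negative)
Invert: 01010001110
Add 1:  01010001111
Magnitude: 01010001111 = 512 + 128 + 8 + 4 + 2 + 1 = 655
Value: -655



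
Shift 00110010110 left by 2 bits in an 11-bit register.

Original: 00110010110 (decimal 406)
Shift left by 2 positions
Append 2 zeros on the right
Result: 11001011000 (decimal 1624)
Equivalent: 406 << 2 = 406 × 2^2 = 1624



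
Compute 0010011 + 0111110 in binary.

Add column by column from the right: bit + bit + carry-in; write the sum mod 2, carry 1 when the sum is 2 or 3.
carry:  1111100
        0010011
+       0111110
---------------
       01010001
(the carry out of the leftmost column, 0, becomes the leading bit)
Decimal check:
  0010011 = 16 + 2 + 1 = 19
  0111110 = 32 + 16 + 8 + 4 + 2 = 62
  19 + 62 = 81, and 01010001 = 64 + 16 + 1 = 81 ✓



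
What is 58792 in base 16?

Using repeated division by 16 (digits 10–15 are A–F):
58792 ÷ 16 = 3674 remainder 8
3674 ÷ 16 = 229 remainder 10 (A)
229 ÷ 16 = 14 remainder 5
14 ÷ 16 = 0 remainder 14 (E)
Reading remainders bottom to top: E5A8



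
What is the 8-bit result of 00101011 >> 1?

Original: 00101011 (decimal 43)
Shift right by 1 position
Drop the 1 low bit; fill with zero on the left
Result: 00010101 (decimal 21)
Equivalent: 43 >> 1 = 43 ÷ 2^1 = 21



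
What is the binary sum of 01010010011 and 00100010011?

Add column by column from the right: bit + bit + carry-in; write the sum mod 2, carry 1 when the sum is 2 or 3.
carry:  00000100110
        01010010011
+       00100010011
-------------------
       001110100110
(the carry out of the leftmost column, 0, becomes the leading bit)
Decimal check:
  01010010011 = 512 + 128 + 16 + 2 + 1 = 659
  00100010011 = 256 + 16 + 2 + 1 = 275
  659 + 275 = 934, and 001110100110 = 512 + 256 + 128 + 32 + 4 + 2 = 934 ✓



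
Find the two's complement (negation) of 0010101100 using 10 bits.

Original: 0010101100
Step 1 - Invert all bits: 1101010011
Step 2 - Add 1: 1101010100
Verification: 0010101100 + 1101010100 = 10000000000; discarding the end carry (carry out of the top bit) leaves the 10-bit value 0000000000, as required for x + (-x)



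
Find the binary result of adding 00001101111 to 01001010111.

Add column by column from the right: bit + bit + carry-in; write the sum mod 2, carry 1 when the sum is 2 or 3.
carry:  00011111110
        00001101111
+       01001010111
-------------------
       001011000110
(the carry out of the leftmost column, 0, becomes the leading bit)
Decimal check:
  00001101111 = 64 + 32 + 8 + 4 + 2 + 1 = 111
  01001010111 = 512 + 64 + 16 + 4 + 2 + 1 = 599
  111 + 599 = 710, and 001011000110 = 512 + 128 + 64 + 4 + 2 = 710 ✓



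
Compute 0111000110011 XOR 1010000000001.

XOR: 1 when bits differ
  0111000110011
^ 1010000000001
---------------
  1101000110010
Decimal: 3635 ^ 5121 = 6706



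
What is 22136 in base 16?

Using repeated division by 16 (digits 10–15 are A–F):
22136 ÷ 16 = 1383 remainder 8
1383 ÷ 16 = 86 remainder 7
86 ÷ 16 = 5 remainder 6
5 ÷ 16 = 0 remainder 5
Reading remainders bottom to top: 5678



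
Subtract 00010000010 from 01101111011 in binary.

Method 1 - Direct subtraction (column by column from the right: bit − bit − borrow-in; if negative, add 2 and borrow 1 from the next column):
borrow: 00100000000
        01101111011
-       00010000010
-------------------
        01011111001

Method 2 - Add two's complement:
Two's complement of 00010000010: invert → 11101111101, add 1 → 11101111110
  01101111011
+ 11101111110
-------------
 101011111001  (end carry out of the top bit = 1)
Discarding the end carry: 01011111001
Decimal check:
  01101111011 = 512 + 256 + 64 + 32 + 16 + 8 + 2 + 1 = 891
  00010000010 = 128 + 2 = 130
  891 - 130 = 761, and 01011111001 = 512 + 128 + 64 + 32 + 16 + 8 + 1 = 761 ✓



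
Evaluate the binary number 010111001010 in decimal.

Sum of powers of 2 for each 1-bit:
2^1 + 2^3 + 2^6 + 2^7 + 2^8 + 2^10
= 2 + 8 + 64 + 128 + 256 + 1024
= 1482



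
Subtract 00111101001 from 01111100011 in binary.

Method 1 - Direct subtraction (column by column from the right: bit − bit − borrow-in; if negative, add 2 and borrow 1 from the next column):
borrow: 01111110000
        01111100011
-       00111101001
-------------------
        00111111010

Method 2 - Add two's complement:
Two's complement of 00111101001: invert → 11000010110, add 1 → 11000010111
  01111100011
+ 11000010111
-------------
 100111111010  (end carry out of the top bit = 1)
Discarding the end carry: 00111111010
Decimal check:
  01111100011 = 512 + 256 + 128 + 64 + 32 + 2 + 1 = 995
  00111101001 = 256 + 128 + 64 + 32 + 8 + 1 = 489
  995 - 489 = 506, and 00111111010 = 256 + 128 + 64 + 32 + 16 + 8 + 2 = 506 ✓



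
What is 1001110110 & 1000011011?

AND: 1 only when both bits are 1
  1001110110
& 1000011011
------------
  1000010010
Decimal: 630 & 539 = 530



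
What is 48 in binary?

Using repeated division by 2:
48 ÷ 2 = 24 remainder 0
24 ÷ 2 = 12 remainder 0
12 ÷ 2 = 6 remainder 0
6 ÷ 2 = 3 remainder 0
3 ÷ 2 = 1 remainder 1
1 ÷ 2 = 0 remainder 1
Reading remainders bottom to top: 110000



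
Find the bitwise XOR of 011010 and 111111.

XOR: 1 when bits differ
  011010
^ 111111
--------
  100101
Decimal: 26 ^ 63 = 37



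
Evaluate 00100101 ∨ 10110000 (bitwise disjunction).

OR: 1 when either bit is 1
  00100101
| 10110000
----------
  10110101
Decimal: 37 | 176 = 181



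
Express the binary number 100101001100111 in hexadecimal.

Group into 4-bit nibbles from right:
  0100 = 4
  1010 = A
  0110 = 6
  0111 = 7
Result: 4A67



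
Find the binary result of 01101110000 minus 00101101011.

Method 1 - Direct subtraction (column by column from the right: bit − bit − borrow-in; if negative, add 2 and borrow 1 from the next column):
borrow: 00000011110
        01101110000
-       00101101011
-------------------
        01000000101

Method 2 - Add two's complement:
Two's complement of 00101101011: invert → 11010010100, add 1 → 11010010101
  01101110000
+ 11010010101
-------------
 101000000101  (end carry out of the top bit = 1)
Discarding the end carry: 01000000101
Decimal check:
  01101110000 = 512 + 256 + 64 + 32 + 16 = 880
  00101101011 = 256 + 64 + 32 + 8 + 2 + 1 = 363
  880 - 363 = 517, and 01000000101 = 512 + 4 + 1 = 517 ✓



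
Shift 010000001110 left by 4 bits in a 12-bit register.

Original: 010000001110 (decimal 1038)
Shift left by 4 positions
Append 4 zeros on the right and drop the 4 high bits that overflow the 12-bit width
Result: 000011100000 (decimal 224)
Equivalent: 1038 << 4 = 1038 × 2^4 = 16608, truncated to 12 bits = 224



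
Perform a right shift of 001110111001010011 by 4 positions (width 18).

Original: 001110111001010011 (decimal 61011)
Shift right by 4 positions
Drop the 4 low bits; fill with zeros on the left
Result: 000000111011100101 (decimal 3813)
Equivalent: 61011 >> 4 = 61011 ÷ 2^4 = 3813



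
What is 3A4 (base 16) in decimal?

Expand by place value (powers of 16):
Digit values: A = 10
3A4 = 3 × 16^2 + 10 × 16^1 + 4 × 16^0
= 3 × 256 + 10 × 16 + 4 × 1
= 768 + 160 + 4
= 932



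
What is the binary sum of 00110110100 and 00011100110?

Add column by column from the right: bit + bit + carry-in; write the sum mod 2, carry 1 when the sum is 2 or 3.
carry:  01111001000
        00110110100
+       00011100110
-------------------
       001010011010
(the carry out of the leftmost column, 0, becomes the leading bit)
Decimal check:
  00110110100 = 256 + 128 + 32 + 16 + 4 = 436
  00011100110 = 128 + 64 + 32 + 4 + 2 = 230
  436 + 230 = 666, and 001010011010 = 512 + 128 + 16 + 8 + 2 = 666 ✓



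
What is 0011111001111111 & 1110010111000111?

AND: 1 only when both bits are 1
  0011111001111111
& 1110010111000111
------------------
  0010010001000111
Decimal: 15999 & 58823 = 9287



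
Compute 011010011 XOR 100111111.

XOR: 1 when bits differ
  011010011
^ 100111111
-----------
  111101100
Decimal: 211 ^ 319 = 492



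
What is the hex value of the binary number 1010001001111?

Group into 4-bit nibbles from right:
  0001 = 1
  0100 = 4
  0100 = 4
  1111 = F
Result: 144F



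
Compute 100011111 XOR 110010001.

XOR: 1 when bits differ
  100011111
^ 110010001
-----------
  010001110
Decimal: 287 ^ 401 = 142



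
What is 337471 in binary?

Using repeated division by 2:
337471 ÷ 2 = 168735 remainder 1
168735 ÷ 2 = 84367 remainder 1
84367 ÷ 2 = 42183 remainder 1
42183 ÷ 2 = 21091 remainder 1
21091 ÷ 2 = 10545 remainder 1
10545 ÷ 2 = 5272 remainder 1
5272 ÷ 2 = 2636 remainder 0
2636 ÷ 2 = 1318 remainder 0
1318 ÷ 2 = 659 remainder 0
659 ÷ 2 = 329 remainder 1
329 ÷ 2 = 164 remainder 1
164 ÷ 2 = 82 remainder 0
82 ÷ 2 = 41 remainder 0
41 ÷ 2 = 20 remainder 1
20 ÷ 2 = 10 remainder 0
10 ÷ 2 = 5 remainder 0
5 ÷ 2 = 2 remainder 1
2 ÷ 2 = 1 remainder 0
1 ÷ 2 = 0 remainder 1
Reading remainders bottom to top: 1010010011000111111



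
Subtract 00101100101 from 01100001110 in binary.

Method 1 - Direct subtraction (column by column from the right: bit − bit − borrow-in; if negative, add 2 and borrow 1 from the next column):
borrow: 01111000010
        01100001110
-       00101100101
-------------------
        00110101001

Method 2 - Add two's complement:
Two's complement of 00101100101: invert → 11010011010, add 1 → 11010011011
  01100001110
+ 11010011011
-------------
 100110101001  (end carry out of the top bit = 1)
Discarding the end carry: 00110101001
Decimal check:
  01100001110 = 512 + 256 + 8 + 4 + 2 = 782
  00101100101 = 256 + 64 + 32 + 4 + 1 = 357
  782 - 357 = 425, and 00110101001 = 256 + 128 + 32 + 8 + 1 = 425 ✓



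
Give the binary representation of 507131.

Using repeated division by 2:
507131 ÷ 2 = 253565 remainder 1
253565 ÷ 2 = 126782 remainder 1
126782 ÷ 2 = 63391 remainder 0
63391 ÷ 2 = 31695 remainder 1
31695 ÷ 2 = 15847 remainder 1
15847 ÷ 2 = 7923 remainder 1
7923 ÷ 2 = 3961 remainder 1
3961 ÷ 2 = 1980 remainder 1
1980 ÷ 2 = 990 remainder 0
990 ÷ 2 = 495 remainder 0
495 ÷ 2 = 247 remainder 1
247 ÷ 2 = 123 remainder 1
123 ÷ 2 = 61 remainder 1
61 ÷ 2 = 30 remainder 1
30 ÷ 2 = 15 remainder 0
15 ÷ 2 = 7 remainder 1
7 ÷ 2 = 3 remainder 1
3 ÷ 2 = 1 remainder 1
1 ÷ 2 = 0 remainder 1
Reading remainders bottom to top: 1111011110011111011

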